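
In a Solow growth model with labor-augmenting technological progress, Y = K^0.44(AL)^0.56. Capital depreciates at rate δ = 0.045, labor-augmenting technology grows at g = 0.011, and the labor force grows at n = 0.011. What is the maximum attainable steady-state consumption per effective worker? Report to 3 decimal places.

n + g + δ = 0.011 + 0.011 + 0.045 = 0.067.
Golden rule sets MPK = n+g+δ: 0.44·k^(0.44−1) = 0.067, so k_gold = (0.44/0.067)^(1/0.56) ≈ 28.8140.
y_gold = 28.8140^0.44 ≈ 4.3876.
c_gold = y_gold − (n+g+δ)·k_gold = 4.3876 − 0.067·28.8140 ≈ 2.4570.

c_gold ≈ 2.457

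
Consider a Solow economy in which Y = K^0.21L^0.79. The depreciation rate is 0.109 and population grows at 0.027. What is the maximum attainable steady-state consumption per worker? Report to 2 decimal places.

c_gold ≈ 0.89

The effective depreciation rate is n + δ = 0.027 + 0.109 = 0.136.
Maximizing c = f(k) − (n+δ)·k gives f'(k) = n+δ, i.e. 0.21·k^(0.21−1) = 0.136, so k_gold = (0.21/0.136)^(1/0.79) ≈ 1.7331.
y_gold = 1.7331^0.21 ≈ 1.1224.
c_gold = y_gold − (n+δ)·k_gold = 1.1224 − 0.136·1.7331 ≈ 0.8867.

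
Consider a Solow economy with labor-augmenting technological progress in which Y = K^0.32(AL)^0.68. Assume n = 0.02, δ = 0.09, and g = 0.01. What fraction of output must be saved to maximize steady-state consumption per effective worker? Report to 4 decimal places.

s_gold = 0.3200

n + g + δ = 0.02 + 0.01 + 0.09 = 0.12.
At the golden rule MPK = n+g+δ, and in any Cobb-Douglas steady state s = (n+g+δ)·k/y = MPK·k/y = capital's share 0.32.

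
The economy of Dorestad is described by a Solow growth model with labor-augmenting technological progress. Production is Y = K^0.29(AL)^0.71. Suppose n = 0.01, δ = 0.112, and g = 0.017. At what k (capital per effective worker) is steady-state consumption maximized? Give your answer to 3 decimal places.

Capital per effective worker breaks even when investment replaces (n + g + δ)·k; here n + g + δ = 0.139.
Setting f'(k) = n+g+δ gives 0.29·k^(0.29−1) = 0.139, hence k_gold = (0.29/0.139)^(1/0.71) ≈ 2.8173.

k_gold ≈ 2.817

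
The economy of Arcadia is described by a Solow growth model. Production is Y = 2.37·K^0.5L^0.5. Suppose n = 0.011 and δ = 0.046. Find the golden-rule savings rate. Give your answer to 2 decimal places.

Capital per worker breaks even when investment replaces (n + δ)·k; here n + δ = 0.057.
At the golden rule MPK = n+δ, and in any Cobb-Douglas steady state s = (n+δ)·k/y = MPK·k/y = capital's share 0.5.

s_gold = 0.50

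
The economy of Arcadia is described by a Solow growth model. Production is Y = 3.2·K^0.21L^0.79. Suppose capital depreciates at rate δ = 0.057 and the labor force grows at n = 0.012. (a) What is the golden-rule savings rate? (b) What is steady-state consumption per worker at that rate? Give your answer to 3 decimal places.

n + δ = 0.012 + 0.057 = 0.069.
For Cobb-Douglas, s_gold equals capital's share: s_gold = 0.21.
Golden rule sets MPK = n+δ: 0.21·3.2·k^(0.21−1) = 0.069, so k_gold = (0.21·3.2/0.069)^(1/0.79) ≈ 17.8357.
y_gold = 3.2·17.8357^0.21 ≈ 5.8603; c_gold = (1−0.21)·y_gold ≈ 4.6297.

(a) s_gold = 0.210; (b) c_gold ≈ 4.630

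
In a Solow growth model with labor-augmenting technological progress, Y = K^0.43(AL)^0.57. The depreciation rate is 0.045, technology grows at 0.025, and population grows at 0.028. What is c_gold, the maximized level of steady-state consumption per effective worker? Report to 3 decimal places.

c_gold ≈ 1.739

Capital per effective worker breaks even when investment replaces (n + g + δ)·k; here n + g + δ = 0.098.
At the golden rule the marginal product of capital equals n+g+δ: 0.43·k^(0.43−1) = 0.098. Solving, k_gold = (0.43/0.098)^(1/0.57) ≈ 13.3888.
y_gold = 13.3888^0.43 ≈ 3.0514.
c_gold = y_gold − (n+g+δ)·k_gold = 3.0514 − 0.098·13.3888 ≈ 1.7393.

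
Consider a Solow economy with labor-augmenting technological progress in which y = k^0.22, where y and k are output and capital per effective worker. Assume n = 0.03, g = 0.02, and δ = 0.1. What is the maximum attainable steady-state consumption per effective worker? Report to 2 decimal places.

Break-even investment rate: n + g + δ = 0.03 + 0.02 + 0.1 = 0.15.
Golden rule sets MPK = n+g+δ: 0.22·k^(0.22−1) = 0.15, so k_gold = (0.22/0.15)^(1/0.78) ≈ 1.6340.
y_gold = 1.6340^0.22 ≈ 1.1141.
c_gold = y_gold − (n+g+δ)·k_gold = 1.1141 − 0.15·1.6340 ≈ 0.8690.

c_gold ≈ 0.87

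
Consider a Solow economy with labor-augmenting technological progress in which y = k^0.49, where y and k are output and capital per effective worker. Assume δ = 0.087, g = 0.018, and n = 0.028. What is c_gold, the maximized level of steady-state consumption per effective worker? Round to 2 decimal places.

c_gold ≈ 1.79

Break-even investment rate: n + g + δ = 0.028 + 0.018 + 0.087 = 0.133.
Setting f'(k) = n+g+δ gives 0.49·k^(0.49−1) = 0.133, hence k_gold = (0.49/0.133)^(1/0.51) ≈ 12.8967.
y_gold = 12.8967^0.49 ≈ 3.5005.
c_gold = y_gold − (n+g+δ)·k_gold = 3.5005 − 0.133·12.8967 ≈ 1.7853.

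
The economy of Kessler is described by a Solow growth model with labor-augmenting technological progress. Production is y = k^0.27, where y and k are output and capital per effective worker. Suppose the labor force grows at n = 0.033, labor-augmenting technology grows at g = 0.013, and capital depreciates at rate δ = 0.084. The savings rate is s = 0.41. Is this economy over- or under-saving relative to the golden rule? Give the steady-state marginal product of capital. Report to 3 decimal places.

over-saving; MPK ≈ 0.086

Break-even investment rate: n + g + δ = 0.033 + 0.013 + 0.084 = 0.13.
Steady-state k*: s·k^0.27 = 0.13·k gives k* = (0.41/0.13)^(1/0.73) ≈ 4.8233.
MPK = 0.27·4.8233^(-0.73) ≈ 0.0856.
MPK < n+g+δ = 0.13, so the economy is dynamically inefficient (over-saving).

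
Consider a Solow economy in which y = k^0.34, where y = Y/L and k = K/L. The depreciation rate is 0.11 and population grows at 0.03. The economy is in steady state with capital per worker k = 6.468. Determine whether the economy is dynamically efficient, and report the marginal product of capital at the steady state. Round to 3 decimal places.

dynamically inefficient; MPK ≈ 0.099

n + δ = 0.03 + 0.11 = 0.14.
MPK = 0.34·k^(0.34−1) = 0.34·6.468^(-0.66) ≈ 0.0992.
MPK < 0.14, so the economy is dynamically inefficient (over-saving).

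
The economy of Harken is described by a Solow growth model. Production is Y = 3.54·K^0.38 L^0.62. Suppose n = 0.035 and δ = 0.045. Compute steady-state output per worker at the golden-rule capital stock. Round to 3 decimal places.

y_gold ≈ 19.964

The effective depreciation rate is n + δ = 0.035 + 0.045 = 0.08.
At the golden rule the marginal product of capital equals n+δ: 0.38·3.54·k^(0.38−1) = 0.08. Solving, k_gold = (0.38·3.54/0.08)^(1/0.62) ≈ 94.8267.
Output: y_gold = 3.54·k_gold^0.38 = 3.54·94.8267^0.38 ≈ 19.9635.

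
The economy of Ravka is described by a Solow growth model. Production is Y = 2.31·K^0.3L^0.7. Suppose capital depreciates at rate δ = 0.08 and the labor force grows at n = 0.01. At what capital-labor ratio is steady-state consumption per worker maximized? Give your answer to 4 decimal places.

k_gold ≈ 18.4678

Capital per worker breaks even when investment replaces (n + δ)·k; here n + δ = 0.09.
Setting f'(k) = n+δ gives 0.3·2.31·k^(0.3−1) = 0.09, hence k_gold = (0.3·2.31/0.09)^(1/0.7) ≈ 18.4678.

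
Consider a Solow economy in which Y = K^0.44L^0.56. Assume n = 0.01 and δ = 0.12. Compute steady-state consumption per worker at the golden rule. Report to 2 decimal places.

c_gold ≈ 1.46

The effective depreciation rate is n + δ = 0.01 + 0.12 = 0.13.
Maximizing c = f(k) − (n+δ)·k gives f'(k) = n+δ, i.e. 0.44·k^(0.44−1) = 0.13, so k_gold = (0.44/0.13)^(1/0.56) ≈ 8.8217.
y_gold = 8.8217^0.44 ≈ 2.6064.
c_gold = y_gold − (n+δ)·k_gold = 2.6064 − 0.13·8.8217 ≈ 1.4596.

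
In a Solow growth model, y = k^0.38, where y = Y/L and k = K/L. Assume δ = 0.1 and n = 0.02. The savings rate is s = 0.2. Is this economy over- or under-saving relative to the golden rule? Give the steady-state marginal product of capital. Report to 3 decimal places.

n + δ = 0.02 + 0.1 = 0.12.
Steady-state k*: s·k^0.38 = 0.12·k gives k* = (0.2/0.12)^(1/0.62) ≈ 2.2794.
MPK = 0.38·2.2794^(-0.62) ≈ 0.2280.
MPK > n+δ = 0.12, so the economy is dynamically efficient (under-saving).

under-saving; MPK ≈ 0.228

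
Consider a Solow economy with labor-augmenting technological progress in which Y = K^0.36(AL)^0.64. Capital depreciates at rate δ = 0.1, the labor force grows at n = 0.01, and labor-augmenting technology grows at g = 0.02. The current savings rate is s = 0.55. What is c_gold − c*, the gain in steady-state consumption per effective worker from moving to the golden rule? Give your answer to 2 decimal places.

Δc ≈ 0.12

Capital per effective worker breaks even when investment replaces (n + g + δ)·k; here n + g + δ = 0.13.
Current steady state (s = 0.55): k* = (0.55/0.13)^(1/0.64) ≈ 9.5231, y* = 9.5231^0.36 ≈ 2.2509, c* = (1−0.55)·2.2509 ≈ 1.0129.
Golden rule sets MPK = n+g+δ: 0.36·k^(0.36−1) = 0.13, so k_gold = (0.36/0.13)^(1/0.64) ≈ 4.9112.
y_gold = 4.9112^0.36 ≈ 1.7735, c_gold = y_gold − 0.13·k_gold ≈ 1.1350.
Gain: Δc = 1.1350 − 1.0129 ≈ 0.1221.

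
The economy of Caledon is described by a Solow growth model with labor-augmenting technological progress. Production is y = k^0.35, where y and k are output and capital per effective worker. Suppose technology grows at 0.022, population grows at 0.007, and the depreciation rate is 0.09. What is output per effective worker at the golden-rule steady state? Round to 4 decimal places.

The effective depreciation rate is n + g + δ = 0.007 + 0.022 + 0.09 = 0.119.
At the golden rule the marginal product of capital equals n+g+δ: 0.35·k^(0.35−1) = 0.119. Solving, k_gold = (0.35/0.119)^(1/0.65) ≈ 5.2578.
Output: y_gold = k_gold^0.35 = 5.2578^0.35 ≈ 1.7876.

y_gold ≈ 1.7876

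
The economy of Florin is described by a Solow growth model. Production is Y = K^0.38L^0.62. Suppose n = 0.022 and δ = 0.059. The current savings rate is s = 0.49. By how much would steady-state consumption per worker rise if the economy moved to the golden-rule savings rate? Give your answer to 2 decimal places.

Δc ≈ 0.06

Capital per worker breaks even when investment replaces (n + δ)·k; here n + δ = 0.081.
Current steady state (s = 0.49): k* = (0.49/0.081)^(1/0.62) ≈ 18.2316, y* = 18.2316^0.38 ≈ 3.0138, c* = (1−0.49)·3.0138 ≈ 1.5370.
Golden rule sets MPK = n+δ: 0.38·k^(0.38−1) = 0.081, so k_gold = (0.38/0.081)^(1/0.62) ≈ 12.0987.
y_gold = 12.0987^0.38 ≈ 2.5789, c_gold = y_gold − 0.081·k_gold ≈ 1.5989.
Gain: Δc = 1.5989 − 1.5370 ≈ 0.0619.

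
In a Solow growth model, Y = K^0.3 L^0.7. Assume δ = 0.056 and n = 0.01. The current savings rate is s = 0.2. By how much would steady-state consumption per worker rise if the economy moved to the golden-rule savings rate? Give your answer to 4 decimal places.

Δc ≈ 0.0528

Capital per worker breaks even when investment replaces (n + δ)·k; here n + δ = 0.066.
Current steady state (s = 0.2): k* = (0.2/0.066)^(1/0.7) ≈ 4.8735, y* = 4.8735^0.3 ≈ 1.6082, c* = (1−0.2)·1.6082 ≈ 1.2866.
At the golden rule the marginal product of capital equals n+δ: 0.3·k^(0.3−1) = 0.066. Solving, k_gold = (0.3/0.066)^(1/0.7) ≈ 8.6975.
y_gold = 8.6975^0.3 ≈ 1.9135, c_gold = y_gold − 0.066·k_gold ≈ 1.3394.
Gain: Δc = 1.3394 − 1.2866 ≈ 0.0528.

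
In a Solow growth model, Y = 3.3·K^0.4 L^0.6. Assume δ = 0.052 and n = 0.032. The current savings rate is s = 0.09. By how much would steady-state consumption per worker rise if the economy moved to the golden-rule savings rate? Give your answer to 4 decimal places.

Capital per worker breaks even when investment replaces (n + δ)·k; here n + δ = 0.084.
Current steady state (s = 0.09): k* = (0.09·3.3/0.084)^(1/0.6) ≈ 8.2059, y* = 3.3·8.2059^0.4 ≈ 7.6589, c* = (1−0.09)·7.6589 ≈ 6.9696.
At the golden rule the marginal product of capital equals n+δ: 0.4·3.3·k^(0.4−1) = 0.084. Solving, k_gold = (0.4·3.3/0.084)^(1/0.6) ≈ 98.5881.
y_gold = 3.3·98.5881^0.4 ≈ 20.7035, c_gold = y_gold − 0.084·k_gold ≈ 12.4221.
Gain: Δc = 12.4221 − 6.9696 ≈ 5.4525.

Δc ≈ 5.4525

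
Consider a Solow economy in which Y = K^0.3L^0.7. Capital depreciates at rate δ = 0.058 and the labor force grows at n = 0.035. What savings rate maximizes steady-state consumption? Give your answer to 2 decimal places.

s_gold = 0.30

n + δ = 0.035 + 0.058 = 0.093.
At the golden rule MPK = n+δ, and in any Cobb-Douglas steady state s = (n+δ)·k/y = MPK·k/y = capital's share 0.3.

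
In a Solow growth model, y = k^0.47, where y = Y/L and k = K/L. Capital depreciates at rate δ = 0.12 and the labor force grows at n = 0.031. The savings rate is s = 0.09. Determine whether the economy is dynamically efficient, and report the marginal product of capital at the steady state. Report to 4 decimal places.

dynamically efficient; MPK ≈ 0.7886

n + δ = 0.031 + 0.12 = 0.151.
Steady-state k*: s·k^0.47 = 0.151·k gives k* = (0.09/0.151)^(1/0.53) ≈ 0.3767.
MPK = 0.47·0.3767^(-0.53) ≈ 0.7886.
MPK > n+δ = 0.151, so the economy is dynamically efficient (under-saving).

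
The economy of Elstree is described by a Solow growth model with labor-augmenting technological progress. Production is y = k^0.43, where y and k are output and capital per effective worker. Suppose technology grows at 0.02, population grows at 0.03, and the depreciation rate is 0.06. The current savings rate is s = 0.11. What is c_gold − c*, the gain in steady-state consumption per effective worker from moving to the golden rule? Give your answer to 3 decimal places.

n + g + δ = 0.03 + 0.02 + 0.06 = 0.11.
Current steady state (s = 0.11): k* = (0.11/0.11)^(1/0.57) ≈ 1.0000, y* = 1.0000^0.43 ≈ 1.0000, c* = (1−0.11)·1.0000 ≈ 0.8900.
Maximizing c = f(k) − (n+g+δ)·k gives f'(k) = n+g+δ, i.e. 0.43·k^(0.43−1) = 0.11, so k_gold = (0.43/0.11)^(1/0.57) ≈ 10.9328.
y_gold = 10.9328^0.43 ≈ 2.7968, c_gold = y_gold − 0.11·k_gold ≈ 1.5941.
Gain: Δc = 1.5941 − 0.8900 ≈ 0.7041.

Δc ≈ 0.704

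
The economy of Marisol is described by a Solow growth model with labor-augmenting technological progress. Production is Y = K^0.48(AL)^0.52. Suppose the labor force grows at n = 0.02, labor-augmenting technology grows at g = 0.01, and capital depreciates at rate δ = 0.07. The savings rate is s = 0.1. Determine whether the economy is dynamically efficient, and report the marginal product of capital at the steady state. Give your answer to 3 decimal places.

Capital per effective worker breaks even when investment replaces (n + g + δ)·k; here n + g + δ = 0.1.
Steady-state k*: s·k^0.48 = 0.1·k gives k* = (0.1/0.1)^(1/0.52) ≈ 1.0000.
MPK = 0.48·1.0000^(-0.52) ≈ 0.4800.
MPK > n+g+δ = 0.1, so the economy is dynamically efficient (under-saving).

dynamically efficient; MPK ≈ 0.480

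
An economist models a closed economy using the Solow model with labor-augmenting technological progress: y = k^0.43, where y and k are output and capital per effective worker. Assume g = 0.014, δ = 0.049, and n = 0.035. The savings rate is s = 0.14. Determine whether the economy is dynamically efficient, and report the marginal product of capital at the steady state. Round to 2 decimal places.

Capital per effective worker breaks even when investment replaces (n + g + δ)·k; here n + g + δ = 0.098.
Steady-state k*: s·k^0.43 = 0.098·k gives k* = (0.14/0.098)^(1/0.57) ≈ 1.8696.
MPK = 0.43·1.8696^(-0.57) ≈ 0.3010.
MPK > n+g+δ = 0.098, so the economy is dynamically efficient (under-saving).

dynamically efficient; MPK ≈ 0.30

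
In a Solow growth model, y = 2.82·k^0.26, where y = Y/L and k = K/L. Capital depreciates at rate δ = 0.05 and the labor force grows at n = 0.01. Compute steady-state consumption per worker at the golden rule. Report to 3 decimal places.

c_gold ≈ 5.028

Break-even investment rate: n + δ = 0.01 + 0.05 = 0.06.
Maximizing c = f(k) − (n+δ)·k gives f'(k) = n+δ, i.e. 0.26·2.82·k^(0.26−1) = 0.06, so k_gold = (0.26·2.82/0.06)^(1/0.74) ≈ 29.4452.
y_gold = 2.82·29.4452^0.26 ≈ 6.7951.
c_gold = y_gold − (n+δ)·k_gold = 6.7951 − 0.06·29.4452 ≈ 5.0283.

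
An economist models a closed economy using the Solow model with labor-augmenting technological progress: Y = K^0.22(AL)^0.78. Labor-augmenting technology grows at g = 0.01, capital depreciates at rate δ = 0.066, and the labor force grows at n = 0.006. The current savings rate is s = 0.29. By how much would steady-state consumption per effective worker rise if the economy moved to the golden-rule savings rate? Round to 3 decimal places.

Break-even investment rate: n + g + δ = 0.006 + 0.01 + 0.066 = 0.082.
Current steady state (s = 0.29): k* = (0.29/0.082)^(1/0.78) ≈ 5.0503, y* = 5.0503^0.22 ≈ 1.4280, c* = (1−0.29)·1.4280 ≈ 1.0139.
Maximizing c = f(k) − (n+g+δ)·k gives f'(k) = n+g+δ, i.e. 0.22·k^(0.22−1) = 0.082, so k_gold = (0.22/0.082)^(1/0.78) ≈ 3.5440.
y_gold = 3.5440^0.22 ≈ 1.3210, c_gold = y_gold − 0.082·k_gold ≈ 1.0303.
Gain: Δc = 1.0303 − 1.0139 ≈ 0.0165.

Δc ≈ 0.016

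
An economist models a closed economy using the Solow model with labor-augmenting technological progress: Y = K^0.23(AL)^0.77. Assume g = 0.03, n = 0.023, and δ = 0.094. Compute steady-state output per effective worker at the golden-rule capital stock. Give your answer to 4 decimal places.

Capital per effective worker breaks even when investment replaces (n + g + δ)·k; here n + g + δ = 0.147.
At the golden rule the marginal product of capital equals n+g+δ: 0.23·k^(0.23−1) = 0.147. Solving, k_gold = (0.23/0.147)^(1/0.77) ≈ 1.7885.
Output: y_gold = k_gold^0.23 = 1.7885^0.23 ≈ 1.1431.

y_gold ≈ 1.1431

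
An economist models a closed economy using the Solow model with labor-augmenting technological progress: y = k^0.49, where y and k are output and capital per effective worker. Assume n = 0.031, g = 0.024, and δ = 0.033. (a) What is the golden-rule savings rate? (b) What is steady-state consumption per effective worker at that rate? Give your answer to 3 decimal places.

(a) s_gold = 0.490; (b) c_gold ≈ 2.655

Break-even investment rate: n + g + δ = 0.031 + 0.024 + 0.033 = 0.088.
For Cobb-Douglas, s_gold equals capital's share: s_gold = 0.49.
Golden rule sets MPK = n+g+δ: 0.49·k^(0.49−1) = 0.088, so k_gold = (0.49/0.088)^(1/0.51) ≈ 28.9857.
y_gold = 28.9857^0.49 ≈ 5.2056; c_gold = (1−0.49)·y_gold ≈ 2.6548.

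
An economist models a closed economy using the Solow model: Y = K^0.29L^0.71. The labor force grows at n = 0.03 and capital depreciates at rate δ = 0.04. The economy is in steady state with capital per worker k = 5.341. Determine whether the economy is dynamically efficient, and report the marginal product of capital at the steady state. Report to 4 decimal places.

dynamically efficient; MPK ≈ 0.0883

The effective depreciation rate is n + δ = 0.03 + 0.04 = 0.07.
MPK = 0.29·k^(0.29−1) = 0.29·5.341^(-0.71) ≈ 0.0883.
MPK > 0.07, so the economy is dynamically efficient (under-saving).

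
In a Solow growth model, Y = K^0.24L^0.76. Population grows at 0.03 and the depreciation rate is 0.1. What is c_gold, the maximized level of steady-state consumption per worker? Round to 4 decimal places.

n + δ = 0.03 + 0.1 = 0.13.
Setting f'(k) = n+δ gives 0.24·k^(0.24−1) = 0.13, hence k_gold = (0.24/0.13)^(1/0.76) ≈ 2.2405.
y_gold = 2.2405^0.24 ≈ 1.2136.
c_gold = y_gold − (n+δ)·k_gold = 1.2136 − 0.13·2.2405 ≈ 0.9224.

c_gold ≈ 0.9224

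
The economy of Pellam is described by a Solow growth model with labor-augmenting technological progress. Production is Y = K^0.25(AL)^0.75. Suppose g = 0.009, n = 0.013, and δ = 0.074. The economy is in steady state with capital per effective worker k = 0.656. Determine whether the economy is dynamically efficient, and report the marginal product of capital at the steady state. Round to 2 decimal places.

dynamically efficient; MPK ≈ 0.34

Break-even investment rate: n + g + δ = 0.013 + 0.009 + 0.074 = 0.096.
MPK = 0.25·k^(0.25−1) = 0.25·0.656^(-0.75) ≈ 0.3430.
MPK > 0.096, so the economy is dynamically efficient (under-saving).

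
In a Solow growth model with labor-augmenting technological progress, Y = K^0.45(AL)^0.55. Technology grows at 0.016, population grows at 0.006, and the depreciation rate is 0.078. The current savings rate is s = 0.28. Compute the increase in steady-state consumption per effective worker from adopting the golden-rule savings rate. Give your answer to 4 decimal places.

Δc ≈ 0.2110

n + g + δ = 0.006 + 0.016 + 0.078 = 0.1.
Current steady state (s = 0.28): k* = (0.28/0.1)^(1/0.55) ≈ 6.5015, y* = 6.5015^0.45 ≈ 2.3220, c* = (1−0.28)·2.3220 ≈ 1.6718.
At the golden rule the marginal product of capital equals n+g+δ: 0.45·k^(0.45−1) = 0.1. Solving, k_gold = (0.45/0.1)^(1/0.55) ≈ 15.4049.
y_gold = 15.4049^0.45 ≈ 3.4233, c_gold = y_gold − 0.1·k_gold ≈ 1.8828.
Gain: Δc = 1.8828 − 1.6718 ≈ 0.2110.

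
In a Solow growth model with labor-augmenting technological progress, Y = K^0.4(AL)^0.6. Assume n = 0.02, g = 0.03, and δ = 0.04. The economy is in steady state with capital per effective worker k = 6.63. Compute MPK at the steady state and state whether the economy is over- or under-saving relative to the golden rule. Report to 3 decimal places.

under-saving; MPK ≈ 0.129

Break-even investment rate: n + g + δ = 0.02 + 0.03 + 0.04 = 0.09.
MPK = 0.4·k^(0.4−1) = 0.4·6.63^(-0.6) ≈ 0.1286.
MPK > 0.09, so the economy is dynamically efficient (under-saving).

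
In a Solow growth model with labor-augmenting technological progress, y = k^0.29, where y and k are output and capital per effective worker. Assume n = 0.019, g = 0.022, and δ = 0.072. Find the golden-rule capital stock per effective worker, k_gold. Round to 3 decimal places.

The effective depreciation rate is n + g + δ = 0.019 + 0.022 + 0.072 = 0.113.
Golden rule sets MPK = n+g+δ: 0.29·k^(0.29−1) = 0.113, so k_gold = (0.29/0.113)^(1/0.71) ≈ 3.7714.

k_gold ≈ 3.771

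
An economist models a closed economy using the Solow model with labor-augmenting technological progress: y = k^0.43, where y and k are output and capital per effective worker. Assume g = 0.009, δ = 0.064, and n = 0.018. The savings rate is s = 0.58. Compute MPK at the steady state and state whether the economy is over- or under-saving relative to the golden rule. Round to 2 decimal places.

The effective depreciation rate is n + g + δ = 0.018 + 0.009 + 0.064 = 0.091.
Steady-state k*: s·k^0.43 = 0.091·k gives k* = (0.58/0.091)^(1/0.57) ≈ 25.7753.
MPK = 0.43·25.7753^(-0.57) ≈ 0.0675.
MPK < n+g+δ = 0.091, so the economy is dynamically inefficient (over-saving).

over-saving; MPK ≈ 0.07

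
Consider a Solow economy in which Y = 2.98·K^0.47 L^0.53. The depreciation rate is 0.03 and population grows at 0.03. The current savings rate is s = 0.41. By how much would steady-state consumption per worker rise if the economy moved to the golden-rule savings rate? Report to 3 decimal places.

Δc ≈ 0.355

The effective depreciation rate is n + δ = 0.03 + 0.03 = 0.06.
Current steady state (s = 0.41): k* = (0.41·2.98/0.06)^(1/0.53) ≈ 294.7991, y* = 2.98·294.7991^0.47 ≈ 43.1413, c* = (1−0.41)·43.1413 ≈ 25.4534.
Maximizing c = f(k) − (n+δ)·k gives f'(k) = n+δ, i.e. 0.47·2.98·k^(0.47−1) = 0.06, so k_gold = (0.47·2.98/0.06)^(1/0.53) ≈ 381.4515.
y_gold = 2.98·381.4515^0.47 ≈ 48.6959, c_gold = y_gold − 0.06·k_gold ≈ 25.8088.
Gain: Δc = 25.8088 − 25.4534 ≈ 0.3555.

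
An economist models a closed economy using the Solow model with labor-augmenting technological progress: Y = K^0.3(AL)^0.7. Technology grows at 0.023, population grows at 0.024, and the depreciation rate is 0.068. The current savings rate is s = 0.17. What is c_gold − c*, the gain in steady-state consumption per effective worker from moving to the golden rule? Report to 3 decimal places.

Capital per effective worker breaks even when investment replaces (n + g + δ)·k; here n + g + δ = 0.115.
Current steady state (s = 0.17): k* = (0.17/0.115)^(1/0.7) ≈ 1.7478, y* = 1.7478^0.3 ≈ 1.1824, c* = (1−0.17)·1.1824 ≈ 0.9814.
At the golden rule the marginal product of capital equals n+g+δ: 0.3·k^(0.3−1) = 0.115. Solving, k_gold = (0.3/0.115)^(1/0.7) ≈ 3.9345.
y_gold = 3.9345^0.3 ≈ 1.5082, c_gold = y_gold − 0.115·k_gold ≈ 1.0558.
Gain: Δc = 1.0558 − 0.9814 ≈ 0.0744.

Δc ≈ 0.074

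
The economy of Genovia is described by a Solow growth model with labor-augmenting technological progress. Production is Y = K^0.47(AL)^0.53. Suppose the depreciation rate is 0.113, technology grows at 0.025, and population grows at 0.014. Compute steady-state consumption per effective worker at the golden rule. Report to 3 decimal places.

Capital per effective worker breaks even when investment replaces (n + g + δ)·k; here n + g + δ = 0.152.
Maximizing c = f(k) − (n+g+δ)·k gives f'(k) = n+g+δ, i.e. 0.47·k^(0.47−1) = 0.152, so k_gold = (0.47/0.152)^(1/0.53) ≈ 8.4141.
y_gold = 8.4141^0.47 ≈ 2.7212.
c_gold = y_gold − (n+g+δ)·k_gold = 2.7212 − 0.152·8.4141 ≈ 1.4422.

c_gold ≈ 1.442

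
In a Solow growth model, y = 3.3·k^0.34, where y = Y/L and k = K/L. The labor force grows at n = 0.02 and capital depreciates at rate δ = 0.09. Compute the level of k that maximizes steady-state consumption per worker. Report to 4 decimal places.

Capital per worker breaks even when investment replaces (n + δ)·k; here n + δ = 0.11.
Maximizing c = f(k) − (n+δ)·k gives f'(k) = n+δ, i.e. 0.34·3.3·k^(0.34−1) = 0.11, so k_gold = (0.34·3.3/0.11)^(1/0.66) ≈ 33.7429.

k_gold ≈ 33.7429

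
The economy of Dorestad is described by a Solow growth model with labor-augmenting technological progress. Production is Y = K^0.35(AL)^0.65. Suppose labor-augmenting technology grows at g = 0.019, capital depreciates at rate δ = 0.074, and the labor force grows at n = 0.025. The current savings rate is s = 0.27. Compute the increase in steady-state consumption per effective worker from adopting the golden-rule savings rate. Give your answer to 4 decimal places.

Δc ≈ 0.0273

Break-even investment rate: n + g + δ = 0.025 + 0.019 + 0.074 = 0.118.
Current steady state (s = 0.27): k* = (0.27/0.118)^(1/0.65) ≈ 3.5731, y* = 3.5731^0.35 ≈ 1.5616, c* = (1−0.27)·1.5616 ≈ 1.1400.
Golden rule sets MPK = n+g+δ: 0.35·k^(0.35−1) = 0.118, so k_gold = (0.35/0.118)^(1/0.65) ≈ 5.3265.
y_gold = 5.3265^0.35 ≈ 1.7958, c_gold = y_gold − 0.118·k_gold ≈ 1.1673.
Gain: Δc = 1.1673 − 1.1400 ≈ 0.0273.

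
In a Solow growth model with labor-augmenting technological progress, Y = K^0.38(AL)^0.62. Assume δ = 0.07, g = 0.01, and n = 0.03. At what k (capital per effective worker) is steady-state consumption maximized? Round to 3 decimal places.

Break-even investment rate: n + g + δ = 0.03 + 0.01 + 0.07 = 0.11.
Golden rule sets MPK = n+g+δ: 0.38·k^(0.38−1) = 0.11, so k_gold = (0.38/0.11)^(1/0.62) ≈ 7.3854.

k_gold ≈ 7.385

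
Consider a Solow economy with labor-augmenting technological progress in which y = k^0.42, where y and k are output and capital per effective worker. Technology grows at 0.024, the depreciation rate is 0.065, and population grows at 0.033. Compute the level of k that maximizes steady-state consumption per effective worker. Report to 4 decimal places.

k_gold ≈ 8.4270

The effective depreciation rate is n + g + δ = 0.033 + 0.024 + 0.065 = 0.122.
At the golden rule the marginal product of capital equals n+g+δ: 0.42·k^(0.42−1) = 0.122. Solving, k_gold = (0.42/0.122)^(1/0.58) ≈ 8.4270.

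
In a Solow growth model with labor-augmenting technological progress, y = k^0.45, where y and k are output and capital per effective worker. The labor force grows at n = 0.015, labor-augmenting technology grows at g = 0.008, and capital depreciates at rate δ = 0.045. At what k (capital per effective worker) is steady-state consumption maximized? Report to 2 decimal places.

The effective depreciation rate is n + g + δ = 0.015 + 0.008 + 0.045 = 0.068.
Setting f'(k) = n+g+δ gives 0.45·k^(0.45−1) = 0.068, hence k_gold = (0.45/0.068)^(1/0.55) ≈ 31.0591.

k_gold ≈ 31.06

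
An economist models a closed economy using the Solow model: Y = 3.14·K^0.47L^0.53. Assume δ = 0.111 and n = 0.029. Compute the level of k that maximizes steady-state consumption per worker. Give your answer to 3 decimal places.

k_gold ≈ 85.114

Break-even investment rate: n + δ = 0.029 + 0.111 = 0.14.
Maximizing c = f(k) − (n+δ)·k gives f'(k) = n+δ, i.e. 0.47·3.14·k^(0.47−1) = 0.14, so k_gold = (0.47·3.14/0.14)^(1/0.53) ≈ 85.1136.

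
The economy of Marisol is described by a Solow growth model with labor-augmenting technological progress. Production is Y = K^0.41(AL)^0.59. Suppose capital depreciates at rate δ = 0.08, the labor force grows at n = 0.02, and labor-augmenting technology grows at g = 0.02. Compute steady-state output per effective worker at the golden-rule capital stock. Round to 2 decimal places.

y_gold ≈ 2.35

The effective depreciation rate is n + g + δ = 0.02 + 0.02 + 0.08 = 0.12.
At the golden rule the marginal product of capital equals n+g+δ: 0.41·k^(0.41−1) = 0.12. Solving, k_gold = (0.41/0.12)^(1/0.59) ≈ 8.0244.
Output: y_gold = k_gold^0.41 = 8.0244^0.41 ≈ 2.3486.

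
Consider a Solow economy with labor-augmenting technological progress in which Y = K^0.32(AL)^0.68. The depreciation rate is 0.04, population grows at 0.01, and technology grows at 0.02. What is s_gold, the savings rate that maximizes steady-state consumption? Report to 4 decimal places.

Capital per effective worker breaks even when investment replaces (n + g + δ)·k; here n + g + δ = 0.07.
At the golden rule MPK = n+g+δ, and in any Cobb-Douglas steady state s = (n+g+δ)·k/y = MPK·k/y = capital's share 0.32.

s_gold = 0.3200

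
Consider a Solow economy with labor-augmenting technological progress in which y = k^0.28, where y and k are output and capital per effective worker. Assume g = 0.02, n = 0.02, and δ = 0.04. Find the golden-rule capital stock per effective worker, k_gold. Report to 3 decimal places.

k_gold ≈ 5.697

Break-even investment rate: n + g + δ = 0.02 + 0.02 + 0.04 = 0.08.
At the golden rule the marginal product of capital equals n+g+δ: 0.28·k^(0.28−1) = 0.08. Solving, k_gold = (0.28/0.08)^(1/0.72) ≈ 5.6971.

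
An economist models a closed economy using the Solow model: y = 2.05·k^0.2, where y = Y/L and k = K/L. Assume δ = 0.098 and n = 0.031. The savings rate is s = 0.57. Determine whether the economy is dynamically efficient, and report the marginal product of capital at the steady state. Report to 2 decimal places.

The effective depreciation rate is n + δ = 0.031 + 0.098 = 0.129.
Steady-state k*: s·A·k^0.2 = 0.129·k gives k* = (0.57·2.05/0.129)^(1/0.8) ≈ 15.7144.
MPK = 0.2·2.05·15.7144^(-0.8) ≈ 0.0453.
MPK < n+δ = 0.129, so the economy is dynamically inefficient (over-saving).

dynamically inefficient; MPK ≈ 0.05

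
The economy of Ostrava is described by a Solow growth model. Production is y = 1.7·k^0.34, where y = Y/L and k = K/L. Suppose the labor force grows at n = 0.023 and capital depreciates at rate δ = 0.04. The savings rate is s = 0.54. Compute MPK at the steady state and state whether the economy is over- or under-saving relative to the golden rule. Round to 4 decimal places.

over-saving; MPK ≈ 0.0397

Capital per worker breaks even when investment replaces (n + δ)·k; here n + δ = 0.063.
Steady-state k*: s·A·k^0.34 = 0.063·k gives k* = (0.54·1.7/0.063)^(1/0.66) ≈ 57.9271.
MPK = 0.34·1.7·57.9271^(-0.66) ≈ 0.0397.
MPK < n+δ = 0.063, so the economy is dynamically inefficient (over-saving).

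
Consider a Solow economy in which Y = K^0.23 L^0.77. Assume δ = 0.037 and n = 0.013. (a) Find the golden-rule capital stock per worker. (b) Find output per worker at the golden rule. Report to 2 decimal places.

The effective depreciation rate is n + δ = 0.013 + 0.037 = 0.05.
Golden rule sets MPK = n+δ: 0.23·k^(0.23−1) = 0.05, so k_gold = (0.23/0.05)^(1/0.77) ≈ 7.2565.
y_gold = 7.2565^0.23 ≈ 1.5775.

(a) k_gold ≈ 7.26; (b) y_gold ≈ 1.58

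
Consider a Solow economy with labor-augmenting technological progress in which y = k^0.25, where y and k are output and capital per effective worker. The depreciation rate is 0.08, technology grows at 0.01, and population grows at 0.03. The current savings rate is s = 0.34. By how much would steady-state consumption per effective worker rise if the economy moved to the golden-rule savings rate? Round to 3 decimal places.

n + g + δ = 0.03 + 0.01 + 0.08 = 0.12.
Current steady state (s = 0.34): k* = (0.34/0.12)^(1/0.75) ≈ 4.0093, y* = 4.0093^0.25 ≈ 1.4150, c* = (1−0.34)·1.4150 ≈ 0.9339.
Maximizing c = f(k) − (n+g+δ)·k gives f'(k) = n+g+δ, i.e. 0.25·k^(0.25−1) = 0.12, so k_gold = (0.25/0.12)^(1/0.75) ≈ 2.6608.
y_gold = 2.6608^0.25 ≈ 1.2772, c_gold = y_gold − 0.12·k_gold ≈ 0.9579.
Gain: Δc = 0.9579 − 0.9339 ≈ 0.0240.

Δc ≈ 0.024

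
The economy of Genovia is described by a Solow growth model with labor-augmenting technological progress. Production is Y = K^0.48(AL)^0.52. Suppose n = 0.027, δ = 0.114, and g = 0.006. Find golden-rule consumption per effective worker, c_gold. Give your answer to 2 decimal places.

c_gold ≈ 1.55

Break-even investment rate: n + g + δ = 0.027 + 0.006 + 0.114 = 0.147.
Setting f'(k) = n+g+δ gives 0.48·k^(0.48−1) = 0.147, hence k_gold = (0.48/0.147)^(1/0.52) ≈ 9.7345.
y_gold = 9.7345^0.48 ≈ 2.9812.
c_gold = y_gold − (n+g+δ)·k_gold = 2.9812 − 0.147·9.7345 ≈ 1.5502.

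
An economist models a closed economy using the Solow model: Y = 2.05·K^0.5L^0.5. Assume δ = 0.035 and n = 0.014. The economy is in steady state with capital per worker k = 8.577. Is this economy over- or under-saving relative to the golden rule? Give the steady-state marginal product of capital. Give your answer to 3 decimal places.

under-saving; MPK ≈ 0.350

The effective depreciation rate is n + δ = 0.014 + 0.035 = 0.049.
MPK = 0.5·2.05·k^(0.5−1) = 0.5·2.05·8.577^(-0.5) ≈ 0.3500.
MPK > 0.049, so the economy is dynamically efficient (under-saving).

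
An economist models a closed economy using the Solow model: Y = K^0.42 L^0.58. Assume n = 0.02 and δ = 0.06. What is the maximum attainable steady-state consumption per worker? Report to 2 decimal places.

The effective depreciation rate is n + δ = 0.02 + 0.06 = 0.08.
At the golden rule the marginal product of capital equals n+δ: 0.42·k^(0.42−1) = 0.08. Solving, k_gold = (0.42/0.08)^(1/0.58) ≈ 17.4443.
y_gold = 17.4443^0.42 ≈ 3.3227.
c_gold = y_gold − (n+δ)·k_gold = 3.3227 − 0.08·17.4443 ≈ 1.9272.

c_gold ≈ 1.93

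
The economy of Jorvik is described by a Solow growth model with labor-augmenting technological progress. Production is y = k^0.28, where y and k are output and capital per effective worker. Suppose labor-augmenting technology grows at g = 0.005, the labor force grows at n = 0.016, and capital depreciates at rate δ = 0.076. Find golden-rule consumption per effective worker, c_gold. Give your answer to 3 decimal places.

c_gold ≈ 1.087

Capital per effective worker breaks even when investment replaces (n + g + δ)·k; here n + g + δ = 0.097.
Setting f'(k) = n+g+δ gives 0.28·k^(0.28−1) = 0.097, hence k_gold = (0.28/0.097)^(1/0.72) ≈ 4.3594.
y_gold = 4.3594^0.28 ≈ 1.5102.
c_gold = y_gold − (n+g+δ)·k_gold = 1.5102 − 0.097·4.3594 ≈ 1.0874.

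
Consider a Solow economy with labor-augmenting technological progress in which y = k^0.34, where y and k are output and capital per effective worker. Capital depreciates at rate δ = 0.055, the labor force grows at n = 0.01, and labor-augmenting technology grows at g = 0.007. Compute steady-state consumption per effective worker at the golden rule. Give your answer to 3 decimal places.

c_gold ≈ 1.468

Break-even investment rate: n + g + δ = 0.01 + 0.007 + 0.055 = 0.072.
Setting f'(k) = n+g+δ gives 0.34·k^(0.34−1) = 0.072, hence k_gold = (0.34/0.072)^(1/0.66) ≈ 10.5059.
y_gold = 10.5059^0.34 ≈ 2.2248.
c_gold = y_gold − (n+g+δ)·k_gold = 2.2248 − 0.072·10.5059 ≈ 1.4684.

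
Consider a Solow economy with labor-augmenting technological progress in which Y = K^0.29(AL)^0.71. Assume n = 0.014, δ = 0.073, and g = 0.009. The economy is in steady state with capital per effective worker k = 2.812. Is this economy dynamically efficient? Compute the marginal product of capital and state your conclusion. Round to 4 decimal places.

dynamically efficient; MPK ≈ 0.1392

Capital per effective worker breaks even when investment replaces (n + g + δ)·k; here n + g + δ = 0.096.
MPK = 0.29·k^(0.29−1) = 0.29·2.812^(-0.71) ≈ 0.1392.
MPK > 0.096, so the economy is dynamically efficient (under-saving).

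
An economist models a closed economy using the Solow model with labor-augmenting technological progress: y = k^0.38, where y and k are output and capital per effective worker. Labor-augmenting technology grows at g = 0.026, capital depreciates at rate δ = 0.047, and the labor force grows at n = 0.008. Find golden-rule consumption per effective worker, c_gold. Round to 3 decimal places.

n + g + δ = 0.008 + 0.026 + 0.047 = 0.081.
At the golden rule the marginal product of capital equals n+g+δ: 0.38·k^(0.38−1) = 0.081. Solving, k_gold = (0.38/0.081)^(1/0.62) ≈ 12.0987.
y_gold = 12.0987^0.38 ≈ 2.5789.
c_gold = y_gold − (n+g+δ)·k_gold = 2.5789 − 0.081·12.0987 ≈ 1.5989.

c_gold ≈ 1.599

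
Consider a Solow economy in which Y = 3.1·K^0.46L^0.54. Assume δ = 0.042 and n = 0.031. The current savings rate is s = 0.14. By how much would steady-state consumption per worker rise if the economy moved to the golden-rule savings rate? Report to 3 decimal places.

Δc ≈ 8.882

The effective depreciation rate is n + δ = 0.031 + 0.042 = 0.073.
Current steady state (s = 0.14): k* = (0.14·3.1/0.073)^(1/0.54) ≈ 27.1420, y* = 3.1·27.1420^0.46 ≈ 14.1526, c* = (1−0.14)·14.1526 ≈ 12.1713.
At the golden rule the marginal product of capital equals n+δ: 0.46·3.1·k^(0.46−1) = 0.073. Solving, k_gold = (0.46·3.1/0.073)^(1/0.54) ≈ 245.6768.
y_gold = 3.1·245.6768^0.46 ≈ 38.9878, c_gold = y_gold − 0.073·k_gold ≈ 21.0534.
Gain: Δc = 21.0534 − 12.1713 ≈ 8.8822.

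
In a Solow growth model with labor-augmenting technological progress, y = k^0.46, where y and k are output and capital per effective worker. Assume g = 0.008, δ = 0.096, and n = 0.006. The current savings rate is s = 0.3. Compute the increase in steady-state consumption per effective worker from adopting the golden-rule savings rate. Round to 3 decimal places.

n + g + δ = 0.006 + 0.008 + 0.096 = 0.11.
Current steady state (s = 0.3): k* = (0.3/0.11)^(1/0.54) ≈ 6.4107, y* = 6.4107^0.46 ≈ 2.3506, c* = (1−0.3)·2.3506 ≈ 1.6454.
At the golden rule the marginal product of capital equals n+g+δ: 0.46·k^(0.46−1) = 0.11. Solving, k_gold = (0.46/0.11)^(1/0.54) ≈ 14.1474.
y_gold = 14.1474^0.46 ≈ 3.3831, c_gold = y_gold − 0.11·k_gold ≈ 1.8269.
Gain: Δc = 1.8269 − 1.6454 ≈ 0.1814.

Δc ≈ 0.181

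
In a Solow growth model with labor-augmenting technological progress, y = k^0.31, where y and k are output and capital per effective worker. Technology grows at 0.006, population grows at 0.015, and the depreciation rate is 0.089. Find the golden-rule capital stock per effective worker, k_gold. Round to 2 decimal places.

k_gold ≈ 4.49

Break-even investment rate: n + g + δ = 0.015 + 0.006 + 0.089 = 0.11.
At the golden rule the marginal product of capital equals n+g+δ: 0.31·k^(0.31−1) = 0.11. Solving, k_gold = (0.31/0.11)^(1/0.69) ≈ 4.4888.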